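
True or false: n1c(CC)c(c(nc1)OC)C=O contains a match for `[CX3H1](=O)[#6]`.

True

The pattern [CX3H1](=O)[#6] describes an sp2 carbon with one H, double-bonded to O and single-bonded to carbon — an aldehyde.
The molecule carries an aldehyde (-CHO), whose atoms satisfy every constraint of the query, so the pattern matches.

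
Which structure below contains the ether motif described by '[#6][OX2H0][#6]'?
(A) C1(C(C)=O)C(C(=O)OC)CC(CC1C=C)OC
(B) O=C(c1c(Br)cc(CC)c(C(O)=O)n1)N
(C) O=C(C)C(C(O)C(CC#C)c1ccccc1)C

A

[#6][OX2H0][#6] describes an aliphatic oxygen bridging two carbons with no H on the oxygen (an ether).
(A) contains a methoxy ether (-OCH3), which satisfies every atom and bond constraint.
(B) has a carboxylic acid group (-C(=O)OH) but the -OH oxygen has H1; the =O is OX1, not OX2.
(C) has a hydroxyl group (-OH) but the oxygen has H1, not H0 bridging two carbons.
So the answer is (A).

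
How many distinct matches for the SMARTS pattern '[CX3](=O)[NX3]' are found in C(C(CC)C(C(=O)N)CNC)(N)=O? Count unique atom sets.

2

[CX3](=O)[NX3] is the SMARTS for an amide: a carbonyl carbon bonded to a trivalent nitrogen.
The molecule carries 2 separate instances of a primary amide (-C(=O)NH2) meeting every constraint; each maps to a distinct set of atoms, giving 2 matches.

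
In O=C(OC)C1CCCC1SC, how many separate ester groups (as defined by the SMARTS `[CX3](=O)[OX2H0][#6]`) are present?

[CX3](=O)[OX2H0][#6] is the SMARTS for an ester: a carbonyl carbon bonded to an oxygen that is itself bonded to carbon (no H on that O).
Exactly one fragment in the molecule meets all constraints, giving 1 match.

1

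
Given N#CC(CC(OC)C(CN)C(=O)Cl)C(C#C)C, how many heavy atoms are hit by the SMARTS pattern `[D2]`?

Check the 17 heavy atoms by environment: 4× C (D2) → match; 5× C (D3) → no; 3× C (D1) → no; 2× N (D1) → no; 1× O (D2) → match; 1× O (D1) → no; 1× Cl (D1) → no.
Summing the matching environments: 4 + 1 = 5 matching atoms.

5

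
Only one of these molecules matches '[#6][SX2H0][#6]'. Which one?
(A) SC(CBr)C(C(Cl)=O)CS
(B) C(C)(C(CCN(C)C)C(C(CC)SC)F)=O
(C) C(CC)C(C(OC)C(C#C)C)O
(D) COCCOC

B

[#6][SX2H0][#6] describes an aliphatic sulfur bridging two carbons with no H on the sulfur (a thioether).
(A) has a thiol (-SH) but the sulfur has H1, not H0 bridging two carbons.
(B) contains a methylthio ether (-SCH3), which satisfies every atom and bond constraint.
(C) has a methoxy ether (-OCH3) but the bridging atom is O, not S.
(D) has a methoxy ether (-OCH3) but the bridging atom is O, not S.
So the answer is (B).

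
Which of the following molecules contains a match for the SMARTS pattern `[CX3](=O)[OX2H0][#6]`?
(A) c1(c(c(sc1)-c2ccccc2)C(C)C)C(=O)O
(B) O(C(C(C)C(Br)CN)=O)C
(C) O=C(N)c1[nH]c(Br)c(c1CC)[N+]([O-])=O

B

[CX3](=O)[OX2H0][#6] describes a carbonyl carbon bonded to an oxygen that is itself bonded to carbon (no H on that O) (an ester).
(A) has a carboxylic acid group (-C(=O)OH) but the singly-bonded O carries H (OX2H1, not H0).
(B) contains a methyl-ester group (-C(=O)OCH3), which satisfies every atom and bond constraint.
(C) has a primary amide (-C(=O)NH2) but the carbonyl is bonded to N, not to an O-C linkage.
So the answer is (B).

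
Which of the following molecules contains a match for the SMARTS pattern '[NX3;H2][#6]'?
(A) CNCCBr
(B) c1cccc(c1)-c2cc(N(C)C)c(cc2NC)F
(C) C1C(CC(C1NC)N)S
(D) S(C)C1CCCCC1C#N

[NX3;H2][#6] describes a trivalent nitrogen with two H attached to carbon (a primary amine).
(A) has an N-methylamino group (-NHCH3) but the nitrogen bears two carbons and only one H (H1), not H2.
(B) has a dimethylamino group (-N(CH3)2) but the nitrogen has H0, not H2.
(C) contains a primary amino group (-NH2), which satisfies every atom and bond constraint.
(D) has a nitrile (-C#N) but the nitrogen is NX1 (triple-bonded), not NX3 with two H.
So the answer is (C).

C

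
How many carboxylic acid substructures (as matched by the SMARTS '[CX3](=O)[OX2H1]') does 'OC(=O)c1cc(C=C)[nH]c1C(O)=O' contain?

2

[CX3](=O)[OX2H1] is the SMARTS for a carboxylic acid: an sp2 carbon double-bonded to O and single-bonded to an -OH oxygen.
The molecule carries 2 separate instances of a carboxylic acid group (-C(=O)OH) meeting every constraint; each maps to a distinct set of atoms, giving 2 matches.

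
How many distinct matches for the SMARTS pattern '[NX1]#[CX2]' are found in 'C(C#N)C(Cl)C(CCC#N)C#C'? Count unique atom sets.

2

[NX1]#[CX2] is the SMARTS for a nitrile: a nitrogen triple-bonded to a two-connected carbon.
The molecule carries 2 separate instances of a nitrile (-C#N) meeting every constraint; each maps to a distinct set of atoms, giving 2 matches.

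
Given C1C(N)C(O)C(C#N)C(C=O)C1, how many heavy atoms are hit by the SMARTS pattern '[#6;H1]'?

The query [#6;H1] means: any carbon bearing exactly one hydrogen.
Check the 12 heavy atoms by environment: 5× C (H1) → match; 2× C (H2) → no; 1× O (H0) → no; 1× C (H0) → no; 1× N (H0) → no; 1× O (H1) → no; 1× N (H2) → no.
That gives 5 matching atoms.

5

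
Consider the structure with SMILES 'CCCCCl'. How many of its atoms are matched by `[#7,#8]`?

0

Check the 5 heavy atoms by environment: 4× C → no; 1× Cl → no.
No environment satisfies the query, so 0 matching atoms.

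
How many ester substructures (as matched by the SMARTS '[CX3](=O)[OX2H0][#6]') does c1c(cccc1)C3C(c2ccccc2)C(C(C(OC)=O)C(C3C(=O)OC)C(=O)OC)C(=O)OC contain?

4

[CX3](=O)[OX2H0][#6] is the SMARTS for an ester: a carbonyl carbon bonded to an oxygen that is itself bonded to carbon (no H on that O).
The molecule carries 4 separate instances of a methyl-ester group (-C(=O)OCH3) meeting every constraint; each maps to a distinct set of atoms, giving 4 matches.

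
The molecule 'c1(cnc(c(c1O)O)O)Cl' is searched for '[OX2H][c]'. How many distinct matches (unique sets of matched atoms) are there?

3

[OX2H][c] is the SMARTS for a phenol: a hydroxyl oxygen attached to an aromatic carbon.
The molecule carries 3 separate instances of a hydroxyl group (-OH) meeting every constraint; each maps to a distinct set of atoms, giving 3 matches.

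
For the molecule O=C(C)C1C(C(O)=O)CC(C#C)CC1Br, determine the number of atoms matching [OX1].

The query [OX1] means: aliphatic oxygen with one total connection — typically a carbonyl =O or an oxide.
Check the 15 heavy atoms by environment: 7× C (X4) → no; 2× C (X2) → no; 1× Br (X1) → no; 2× C (X3) → no; 2× O (X1) → match; 1× O (X2) → no.
That gives 2 matching atoms.

2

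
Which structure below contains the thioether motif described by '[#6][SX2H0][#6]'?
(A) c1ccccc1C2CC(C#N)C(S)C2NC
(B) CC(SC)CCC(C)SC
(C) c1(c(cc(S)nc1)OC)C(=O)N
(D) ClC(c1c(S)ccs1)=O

B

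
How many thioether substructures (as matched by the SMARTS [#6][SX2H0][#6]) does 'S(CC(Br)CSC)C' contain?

2

[#6][SX2H0][#6] is the SMARTS for a thioether: an aliphatic sulfur bridging two carbons with no H on the sulfur.
The molecule carries 2 separate instances of a methylthio ether (-SCH3) meeting every constraint; each maps to a distinct set of atoms, giving 2 matches.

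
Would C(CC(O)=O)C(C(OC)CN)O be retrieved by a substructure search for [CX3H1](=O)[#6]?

No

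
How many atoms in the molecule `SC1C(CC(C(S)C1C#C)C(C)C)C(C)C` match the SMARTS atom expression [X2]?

Check the 16 heavy atoms by environment: 12× C (X4) → no; 2× S (X2) → match; 2× C (X2) → match.
Summing the matching environments: 2 + 2 = 4 matching atoms.

4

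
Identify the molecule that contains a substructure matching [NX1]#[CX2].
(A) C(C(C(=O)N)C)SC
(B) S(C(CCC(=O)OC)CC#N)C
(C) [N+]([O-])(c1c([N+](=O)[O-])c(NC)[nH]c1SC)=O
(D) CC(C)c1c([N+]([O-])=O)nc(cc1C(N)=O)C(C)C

[NX1]#[CX2] describes a nitrogen triple-bonded to a two-connected carbon (a nitrile).
(A) has a primary amide (-C(=O)NH2) but the nitrogen is NX3, not NX1.
(B) contains a nitrile (-C#N), which satisfies every atom and bond constraint.
(C) has a nitro group (-[N+](=O)[O-]) but there is no C#N triple bond.
(D) has a primary amide (-C(=O)NH2) but the nitrogen is NX3, not NX1.
So the answer is (B).

B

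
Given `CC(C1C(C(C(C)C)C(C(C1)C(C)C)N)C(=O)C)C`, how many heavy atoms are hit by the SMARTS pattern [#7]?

The query [#7] means: #7 matches any nitrogen atom regardless of aromaticity.
Check the 19 heavy atoms by environment: 17× C → no; 1× O → no; 1× N → match.
That gives 1 matching atom.

1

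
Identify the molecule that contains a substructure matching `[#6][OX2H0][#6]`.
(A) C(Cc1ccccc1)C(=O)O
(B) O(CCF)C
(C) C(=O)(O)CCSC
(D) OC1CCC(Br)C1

[#6][OX2H0][#6] describes an aliphatic oxygen bridging two carbons with no H on the oxygen (an ether).
(A) has a carboxylic acid group (-C(=O)OH) but the -OH oxygen has H1; the =O is OX1, not OX2.
(B) contains a methoxy ether (-OCH3), which satisfies every atom and bond constraint.
(C) has a carboxylic acid group (-C(=O)OH) but the -OH oxygen has H1; the =O is OX1, not OX2.
(D) has a hydroxyl group (-OH) but the oxygen has H1, not H0 bridging two carbons.
So the answer is (B).

B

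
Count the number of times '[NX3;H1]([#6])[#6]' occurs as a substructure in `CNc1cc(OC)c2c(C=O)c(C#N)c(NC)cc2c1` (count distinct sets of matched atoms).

2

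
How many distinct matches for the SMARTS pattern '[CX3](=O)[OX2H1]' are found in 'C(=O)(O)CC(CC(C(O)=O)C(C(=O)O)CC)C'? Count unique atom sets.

[CX3](=O)[OX2H1] is the SMARTS for a carboxylic acid: an sp2 carbon double-bonded to O and single-bonded to an -OH oxygen.
The molecule carries 3 separate instances of a carboxylic acid group (-C(=O)OH) meeting every constraint; each maps to a distinct set of atoms, giving 3 matches.

3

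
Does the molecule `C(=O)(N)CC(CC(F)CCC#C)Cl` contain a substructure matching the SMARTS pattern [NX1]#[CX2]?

The pattern [NX1]#[CX2] describes a nitrogen triple-bonded to a two-connected carbon — a nitrile.
The closest candidate here is a primary amide (-C(=O)NH2), but the nitrogen is NX3, not NX1. No other fragment satisfies the full query, so there is no match.

No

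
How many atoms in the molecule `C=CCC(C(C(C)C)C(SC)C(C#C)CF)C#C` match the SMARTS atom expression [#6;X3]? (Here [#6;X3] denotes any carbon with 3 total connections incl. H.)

2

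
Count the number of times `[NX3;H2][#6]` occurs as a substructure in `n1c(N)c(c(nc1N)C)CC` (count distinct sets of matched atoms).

2

[NX3;H2][#6] is the SMARTS for a primary amine: a trivalent nitrogen with two H attached to carbon.
The molecule carries 2 separate instances of a primary amino group (-NH2) meeting every constraint; each maps to a distinct set of atoms, giving 2 matches.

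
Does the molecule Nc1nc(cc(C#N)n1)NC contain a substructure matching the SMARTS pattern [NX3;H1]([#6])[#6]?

Yes

The pattern [NX3;H1]([#6])[#6] describes a trivalent nitrogen with one H, bonded to two carbons — a secondary amine.
The molecule carries an N-methylamino group (-NHCH3), whose atoms satisfy every constraint of the query, so the pattern matches.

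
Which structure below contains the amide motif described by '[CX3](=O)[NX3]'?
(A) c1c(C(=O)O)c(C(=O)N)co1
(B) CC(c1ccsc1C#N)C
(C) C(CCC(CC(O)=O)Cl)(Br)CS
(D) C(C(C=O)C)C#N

[CX3](=O)[NX3] describes a carbonyl carbon bonded to a trivalent nitrogen (an amide).
(A) contains a primary amide (-C(=O)NH2), which satisfies every atom and bond constraint.
(B) has a nitrile (-C#N) but the nitrile N is NX1 (triple-bonded), not NX3.
(C) has a carboxylic acid group (-C(=O)OH) but the carbonyl is bonded to O, not to an NX3 nitrogen.
(D) has a nitrile (-C#N) but the nitrile N is NX1 (triple-bonded), not NX3.
So the answer is (A).

A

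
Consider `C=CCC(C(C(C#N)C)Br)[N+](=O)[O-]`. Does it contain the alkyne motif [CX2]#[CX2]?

The pattern [CX2]#[CX2] describes a carbon-carbon triple bond — an alkyne.
The closest candidate here is a vinyl group (-CH=CH2), but the C=C is a double bond; both carbons are CX3, not CX2. No other fragment satisfies the full query, so there is no match.

No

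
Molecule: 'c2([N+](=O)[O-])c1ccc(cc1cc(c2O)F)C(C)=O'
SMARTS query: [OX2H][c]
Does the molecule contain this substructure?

Yes

The pattern [OX2H][c] describes a hydroxyl oxygen attached to an aromatic carbon — a phenol.
The molecule carries a hydroxyl group (-OH), whose atoms satisfy every constraint of the query, so the pattern matches.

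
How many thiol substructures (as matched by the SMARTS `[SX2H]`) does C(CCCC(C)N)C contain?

[SX2H] is the SMARTS for a thiol: an aliphatic sulfur with two connections, one being H.
No fragment in the molecule satisfies every constraint, giving 0 matches.

0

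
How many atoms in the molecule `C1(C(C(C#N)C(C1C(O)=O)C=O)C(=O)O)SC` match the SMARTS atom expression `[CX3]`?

3

The query [CX3] means: C with X3: aliphatic carbon with exactly 3 total connections.
Check the 17 heavy atoms by environment: 6× C (X4) → no; 3× C (X3) → match; 3× O (X1) → no; 2× O (X2) → no; 1× C (X2) → no; 1× N (X1) → no; 1× S (X2) → no.
That gives 3 matching atoms.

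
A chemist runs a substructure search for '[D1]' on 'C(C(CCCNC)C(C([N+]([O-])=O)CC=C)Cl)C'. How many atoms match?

6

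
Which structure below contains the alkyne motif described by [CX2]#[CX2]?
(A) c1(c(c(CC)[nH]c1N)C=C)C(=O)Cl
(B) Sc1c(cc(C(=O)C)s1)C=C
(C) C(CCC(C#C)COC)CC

[CX2]#[CX2] describes a carbon-carbon triple bond (an alkyne).
(A) has a vinyl group (-CH=CH2) but the C=C is a double bond; both carbons are CX3, not CX2.
(B) has a vinyl group (-CH=CH2) but the C=C is a double bond; both carbons are CX3, not CX2.
(C) contains an ethynyl group (-C#CH), which satisfies every atom and bond constraint.
So the answer is (C).

C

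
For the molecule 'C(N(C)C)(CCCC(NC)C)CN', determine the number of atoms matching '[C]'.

10

Check the 13 heavy atoms by environment: 10× C → match; 3× N → no.
That gives 10 matching atoms.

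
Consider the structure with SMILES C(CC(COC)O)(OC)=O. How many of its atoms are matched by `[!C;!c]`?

4

The query [!C;!c] means: neither aliphatic nor aromatic carbon — same as [!#6].
Check the 10 heavy atoms by environment: 6× C → no; 4× O → match.
That gives 4 matching atoms.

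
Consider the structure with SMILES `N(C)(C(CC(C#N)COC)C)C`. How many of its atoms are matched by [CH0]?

The query [CH0] means: aliphatic carbon with no attached hydrogen.
Check the 12 heavy atoms by environment: 2× C (H2) → no; 2× C (H1) → no; 4× C (H3) → no; 1× C (H0) → match; 2× N (H0) → no; 1× O (H0) → no.
That gives 1 matching atom.

1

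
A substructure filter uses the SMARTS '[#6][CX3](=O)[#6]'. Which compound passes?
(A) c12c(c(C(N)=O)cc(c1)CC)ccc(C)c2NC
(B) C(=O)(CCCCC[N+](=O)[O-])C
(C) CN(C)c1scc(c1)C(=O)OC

[#6][CX3](=O)[#6] describes a carbonyl carbon (no H) flanked by two carbons (a ketone).
(A) has a primary amide (-C(=O)NH2) but one neighbour of the carbonyl carbon is N, not C.
(B) contains an acetyl/ketone group (-C(=O)CH3), which satisfies every atom and bond constraint.
(C) has a methyl-ester group (-C(=O)OCH3) but one neighbour of the carbonyl carbon is O, not C.
So the answer is (B).

B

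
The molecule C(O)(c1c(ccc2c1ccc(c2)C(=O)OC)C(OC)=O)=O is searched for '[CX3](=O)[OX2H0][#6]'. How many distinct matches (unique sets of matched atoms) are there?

2

[CX3](=O)[OX2H0][#6] is the SMARTS for an ester: a carbonyl carbon bonded to an oxygen that is itself bonded to carbon (no H on that O).
The molecule carries 2 separate instances of a methyl-ester group (-C(=O)OCH3) meeting every constraint; each maps to a distinct set of atoms, giving 2 matches.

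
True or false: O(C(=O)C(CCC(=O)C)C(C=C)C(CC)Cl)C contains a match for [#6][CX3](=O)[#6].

The pattern [#6][CX3](=O)[#6] describes a carbonyl carbon (no H) flanked by two carbons — a ketone.
The molecule carries an acetyl/ketone group (-C(=O)CH3), whose atoms satisfy every constraint of the query, so the pattern matches.

True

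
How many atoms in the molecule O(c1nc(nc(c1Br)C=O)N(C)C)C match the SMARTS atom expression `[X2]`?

3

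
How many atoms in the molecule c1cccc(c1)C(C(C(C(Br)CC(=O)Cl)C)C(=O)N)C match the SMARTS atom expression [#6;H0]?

3

Check the 20 heavy atoms by environment: 2× C (H3) → no; 4× C (H1) → no; 1× C (H2) → no; 1× Br (H0) → no; 2× C (H0) → match; 2× O (H0) → no; 1× Cl (H0) → no; 1× c (aromatic, H0) → match; 5× c (aromatic, H1) → no; 1× N (H2) → no.
Summing the matching environments: 2 + 1 = 3 matching atoms.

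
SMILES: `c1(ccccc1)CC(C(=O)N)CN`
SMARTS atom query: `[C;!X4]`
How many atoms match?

Check the 13 heavy atoms by environment: 3× C (X4) → no; 6× c (aromatic, X3) → no; 1× C (X3) → match; 1× O (X1) → no; 2× N (X3) → no.
That gives 1 matching atom.

1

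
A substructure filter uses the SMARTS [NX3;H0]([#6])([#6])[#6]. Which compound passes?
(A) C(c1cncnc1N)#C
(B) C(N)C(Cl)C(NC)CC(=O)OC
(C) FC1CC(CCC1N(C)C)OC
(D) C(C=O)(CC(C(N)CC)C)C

[NX3;H0]([#6])([#6])[#6] describes a trivalent nitrogen with no H, bonded to three carbons (a tertiary amine).
(A) has a primary amino group (-NH2) but the nitrogen has H2, not H0 with three carbons.
(B) has an N-methylamino group (-NHCH3) but the nitrogen still has one H (H1), not H0.
(C) contains a dimethylamino group (-N(CH3)2), which satisfies every atom and bond constraint.
(D) has a primary amino group (-NH2) but the nitrogen has H2, not H0 with three carbons.
So the answer is (C).

C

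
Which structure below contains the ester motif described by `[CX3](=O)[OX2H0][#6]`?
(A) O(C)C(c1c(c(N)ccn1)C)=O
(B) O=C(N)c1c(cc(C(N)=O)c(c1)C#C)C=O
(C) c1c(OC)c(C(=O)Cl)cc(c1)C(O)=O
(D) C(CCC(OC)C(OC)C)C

[CX3](=O)[OX2H0][#6] describes a carbonyl carbon bonded to an oxygen that is itself bonded to carbon (no H on that O) (an ester).
(A) contains a methyl-ester group (-C(=O)OCH3), which satisfies every atom and bond constraint.
(B) has a primary amide (-C(=O)NH2) but the carbonyl is bonded to N, not to an O-C linkage.
(C) has a carboxylic acid group (-C(=O)OH) but the singly-bonded O carries H (OX2H1, not H0).
(D) has a methoxy ether (-OCH3) but the ether oxygen is not adjacent to a C=O carbon.
So the answer is (A).

A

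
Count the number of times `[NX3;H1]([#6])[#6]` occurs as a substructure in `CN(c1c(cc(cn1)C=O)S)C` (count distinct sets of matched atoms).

0

[NX3;H1]([#6])[#6] is the SMARTS for a secondary amine: a trivalent nitrogen with one H, bonded to two carbons.
The molecule has a dimethylamino group (-N(CH3)2), but the nitrogen has H0, not H1; nothing else fits, so there are 0 matches.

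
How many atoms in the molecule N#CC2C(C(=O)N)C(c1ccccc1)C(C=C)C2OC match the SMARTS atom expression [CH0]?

Check the 20 heavy atoms by environment: 6× C (H1) → no; 1× C (H2) → no; 1× c (aromatic, H0) → no; 5× c (aromatic, H1) → no; 2× C (H0) → match; 2× O (H0) → no; 1× N (H2) → no; 1× N (H0) → no; 1× C (H3) → no.
That gives 2 matching atoms.

2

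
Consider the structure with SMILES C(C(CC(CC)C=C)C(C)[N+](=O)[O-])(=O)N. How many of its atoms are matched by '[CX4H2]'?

Check the 15 heavy atoms by environment: 2× C (H3, X4) → no; 2× C (H2, X4) → match; 3× C (H1, X4) → no; 1× C (H0, X3) → no; 2× O (H0, X1) → no; 1× N (H2, X3) → no; 1× N (charge +1, H0, X3) → no; 1× O (charge -1, H0, X1) → no; 1× C (H1, X3) → no; 1× C (H2, X3) → no.
That gives 2 matching atoms.

2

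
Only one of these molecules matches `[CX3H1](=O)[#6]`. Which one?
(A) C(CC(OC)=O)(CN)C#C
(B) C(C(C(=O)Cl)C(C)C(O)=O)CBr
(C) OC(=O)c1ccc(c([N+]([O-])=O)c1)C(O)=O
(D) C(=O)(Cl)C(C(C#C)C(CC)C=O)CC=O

[CX3H1](=O)[#6] describes an sp2 carbon with one H, double-bonded to O and single-bonded to carbon (an aldehyde).
(A) has a methyl-ester group (-C(=O)OCH3) but the carbonyl carbon has H0, not H1.
(B) has a carboxylic acid group (-C(=O)OH) but the carbonyl carbon has H0 and is bonded to O, not H1.
(C) has a carboxylic acid group (-C(=O)OH) but the carbonyl carbon has H0 and is bonded to O, not H1.
(D) contains an aldehyde (-CHO), which satisfies every atom and bond constraint.
So the answer is (D).

D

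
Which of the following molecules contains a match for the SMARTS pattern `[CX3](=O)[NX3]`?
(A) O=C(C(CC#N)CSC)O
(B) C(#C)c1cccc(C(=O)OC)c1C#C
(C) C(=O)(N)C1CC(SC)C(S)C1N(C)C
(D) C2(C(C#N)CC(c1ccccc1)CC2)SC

[CX3](=O)[NX3] describes a carbonyl carbon bonded to a trivalent nitrogen (an amide).
(A) has a carboxylic acid group (-C(=O)OH) but the carbonyl is bonded to O, not to an NX3 nitrogen.
(B) has a methyl-ester group (-C(=O)OCH3) but the carbonyl is bonded to O, not to an NX3 nitrogen.
(C) contains a primary amide (-C(=O)NH2), which satisfies every atom and bond constraint.
(D) has a nitrile (-C#N) but the nitrile N is NX1 (triple-bonded), not NX3.
So the answer is (C).

C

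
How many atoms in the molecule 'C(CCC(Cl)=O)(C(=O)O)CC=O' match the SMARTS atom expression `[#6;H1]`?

2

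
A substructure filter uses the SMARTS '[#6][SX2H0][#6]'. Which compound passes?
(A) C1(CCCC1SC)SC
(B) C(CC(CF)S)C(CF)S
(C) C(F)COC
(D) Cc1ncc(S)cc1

A

[#6][SX2H0][#6] describes an aliphatic sulfur bridging two carbons with no H on the sulfur (a thioether).
(A) contains a methylthio ether (-SCH3), which satisfies every atom and bond constraint.
(B) has a thiol (-SH) but the sulfur has H1, not H0 bridging two carbons.
(C) has a methoxy ether (-OCH3) but the bridging atom is O, not S.
(D) has a thiol (-SH) but the sulfur has H1, not H0 bridging two carbons.
So the answer is (A).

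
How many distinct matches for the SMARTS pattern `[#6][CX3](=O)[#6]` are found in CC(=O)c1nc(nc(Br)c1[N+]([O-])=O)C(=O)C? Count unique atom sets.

2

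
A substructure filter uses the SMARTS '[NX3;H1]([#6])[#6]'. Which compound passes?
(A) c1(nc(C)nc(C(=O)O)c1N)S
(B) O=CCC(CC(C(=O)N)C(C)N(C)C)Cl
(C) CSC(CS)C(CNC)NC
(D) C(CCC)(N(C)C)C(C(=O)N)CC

C

[NX3;H1]([#6])[#6] describes a trivalent nitrogen with one H, bonded to two carbons (a secondary amine).
(A) has a primary amino group (-NH2) but the nitrogen has H2 and only one carbon neighbour.
(B) has a dimethylamino group (-N(CH3)2) but the nitrogen has H0, not H1.
(C) contains an N-methylamino group (-NHCH3), which satisfies every atom and bond constraint.
(D) has a primary amide (-C(=O)NH2) but the -C(=O)NH2 nitrogen has H2, not H1.
So the answer is (C).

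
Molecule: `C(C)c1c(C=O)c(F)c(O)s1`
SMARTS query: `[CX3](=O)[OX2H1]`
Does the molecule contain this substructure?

No

The pattern [CX3](=O)[OX2H1] describes an sp2 carbon double-bonded to O and single-bonded to an -OH oxygen — a carboxylic acid.
The closest candidate here is an aldehyde (-CHO), but there is no singly-bonded oxygen on the carbonyl carbon. No other fragment satisfies the full query, so there is no match.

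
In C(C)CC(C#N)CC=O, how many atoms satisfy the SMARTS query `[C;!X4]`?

2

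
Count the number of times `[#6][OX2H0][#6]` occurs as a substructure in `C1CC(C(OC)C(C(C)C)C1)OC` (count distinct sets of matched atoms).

[#6][OX2H0][#6] is the SMARTS for an ether: an aliphatic oxygen bridging two carbons with no H on the oxygen.
The molecule carries 2 separate instances of a methoxy ether (-OCH3) meeting every constraint; each maps to a distinct set of atoms, giving 2 matches.

2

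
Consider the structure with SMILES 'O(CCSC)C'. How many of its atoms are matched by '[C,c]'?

4

The query [C,c] means: comma = OR; matches aliphatic or aromatic carbon — same as #6.
Check the 6 heavy atoms by environment: 4× C → match; 1× O → no; 1× S → no.
That gives 4 matching atoms.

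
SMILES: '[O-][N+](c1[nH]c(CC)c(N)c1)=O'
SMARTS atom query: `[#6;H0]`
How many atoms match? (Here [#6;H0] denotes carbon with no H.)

3

Check the 11 heavy atoms by environment: 1× n (aromatic, H1) → no; 3× c (aromatic, H0) → match; 1× c (aromatic, H1) → no; 1× N (charge +1, H0) → no; 1× O (charge -1, H0) → no; 1× O (H0) → no; 1× N (H2) → no; 1× C (H2) → no; 1× C (H3) → no.
That gives 3 matching atoms.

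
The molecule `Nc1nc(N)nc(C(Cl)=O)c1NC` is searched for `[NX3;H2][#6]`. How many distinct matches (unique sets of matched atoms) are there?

2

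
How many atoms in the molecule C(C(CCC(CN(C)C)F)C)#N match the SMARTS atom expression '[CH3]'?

The query [CH3] means: aliphatic carbon with exactly three hydrogens.
Check the 12 heavy atoms by environment: 3× C (H2) → no; 2× C (H1) → no; 3× C (H3) → match; 2× N (H0) → no; 1× F (H0) → no; 1× C (H0) → no.
That gives 3 matching atoms.

3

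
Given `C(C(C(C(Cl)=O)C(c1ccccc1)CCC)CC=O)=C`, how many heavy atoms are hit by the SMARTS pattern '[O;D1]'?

2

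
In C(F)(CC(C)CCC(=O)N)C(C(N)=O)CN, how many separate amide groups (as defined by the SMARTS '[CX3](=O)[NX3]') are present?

2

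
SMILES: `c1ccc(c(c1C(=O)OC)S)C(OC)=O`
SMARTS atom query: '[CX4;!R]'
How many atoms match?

2

The query [CX4;!R] means: aliphatic carbon with four total connections, not in a ring.
Check the 15 heavy atoms by environment: 6× c (aromatic, X3, in 6-ring) → no; 1× S (X2, acyclic) → no; 2× C (X3, acyclic) → no; 2× O (X1, acyclic) → no; 2× O (X2, acyclic) → no; 2× C (X4, acyclic) → match.
That gives 2 matching atoms.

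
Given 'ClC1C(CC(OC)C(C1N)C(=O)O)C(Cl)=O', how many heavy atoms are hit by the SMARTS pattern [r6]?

6

The query [r6] means: r6 matches atoms in a six-membered ring.
Check the 16 heavy atoms by environment: 6× C (in 6-ring) → match; 2× Cl (acyclic) → no; 4× O (acyclic) → no; 3× C (acyclic) → no; 1× N (acyclic) → no.
That gives 6 matching atoms.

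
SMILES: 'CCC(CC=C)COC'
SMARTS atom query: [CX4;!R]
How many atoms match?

The query [CX4;!R] means: aliphatic carbon with four total connections, not in a ring.
Check the 9 heavy atoms by environment: 6× C (X4, acyclic) → match; 2× C (X3, acyclic) → no; 1× O (X2, acyclic) → no.
That gives 6 matching atoms.

6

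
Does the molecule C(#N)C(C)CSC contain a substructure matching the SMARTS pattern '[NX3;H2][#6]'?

The pattern [NX3;H2][#6] describes a trivalent nitrogen with two H attached to carbon — a primary amine.
The closest candidate here is a nitrile (-C#N), but the nitrogen is NX1 (triple-bonded), not NX3 with two H. No other fragment satisfies the full query, so there is no match.

No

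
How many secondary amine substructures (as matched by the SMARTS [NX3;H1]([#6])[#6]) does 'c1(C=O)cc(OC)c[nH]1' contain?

0

[NX3;H1]([#6])[#6] is the SMARTS for a secondary amine: a trivalent nitrogen with one H, bonded to two carbons.
No fragment in the molecule satisfies every constraint, giving 0 matches.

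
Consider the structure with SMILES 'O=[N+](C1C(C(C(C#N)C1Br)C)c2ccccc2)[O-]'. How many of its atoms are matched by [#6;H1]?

The query [#6;H1] means: any carbon bearing exactly one hydrogen.
Check the 18 heavy atoms by environment: 5× C (H1) → match; 1× c (aromatic, H0) → no; 5× c (aromatic, H1) → match; 1× C (H3) → no; 1× Br (H0) → no; 1× N (charge +1, H0) → no; 1× O (charge -1, H0) → no; 1× O (H0) → no; 1× C (H0) → no; 1× N (H0) → no.
Summing the matching environments: 5 + 5 = 10 matching atoms.

10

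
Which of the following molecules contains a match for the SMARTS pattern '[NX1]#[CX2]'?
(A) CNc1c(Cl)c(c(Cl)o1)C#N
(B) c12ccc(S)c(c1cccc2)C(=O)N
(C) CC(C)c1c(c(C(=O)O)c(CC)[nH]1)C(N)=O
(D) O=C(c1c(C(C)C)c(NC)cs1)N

A

[NX1]#[CX2] describes a nitrogen triple-bonded to a two-connected carbon (a nitrile).
(A) contains a nitrile (-C#N), which satisfies every atom and bond constraint.
(B) has a primary amide (-C(=O)NH2) but the nitrogen is NX3, not NX1.
(C) has a primary amide (-C(=O)NH2) but the nitrogen is NX3, not NX1.
(D) has a primary amide (-C(=O)NH2) but the nitrogen is NX3, not NX1.
So the answer is (A).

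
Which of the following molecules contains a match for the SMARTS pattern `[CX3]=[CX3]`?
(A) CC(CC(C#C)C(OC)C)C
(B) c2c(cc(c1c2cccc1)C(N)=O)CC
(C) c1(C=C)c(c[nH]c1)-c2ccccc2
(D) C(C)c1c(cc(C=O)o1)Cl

[CX3]=[CX3] describes a non-aromatic C=C double bond between two sp2 carbons (an alkene).
(A) has an ethynyl group (-C#CH) but the C-C bond is a triple bond, not a double bond.
(B) has an ethyl group (-CH2CH3) but its C-C bond is a single bond between CX4 carbons, not CX3=CX3.
(C) contains a vinyl group (-CH=CH2), which satisfies every atom and bond constraint.
(D) has an ethyl group (-CH2CH3) but its C-C bond is a single bond between CX4 carbons, not CX3=CX3.
So the answer is (C).

C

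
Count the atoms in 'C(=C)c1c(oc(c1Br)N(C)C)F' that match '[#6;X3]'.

The query [#6;X3] means: any carbon (aromatic or not) with three total connections.
Check the 12 heavy atoms by environment: 1× o (aromatic, X2) → no; 4× c (aromatic, X3) → match; 2× C (X3) → match; 1× N (X3) → no; 2× C (X4) → no; 1× Br (X1) → no; 1× F (X1) → no.
Summing the matching environments: 4 + 2 = 6 matching atoms.

6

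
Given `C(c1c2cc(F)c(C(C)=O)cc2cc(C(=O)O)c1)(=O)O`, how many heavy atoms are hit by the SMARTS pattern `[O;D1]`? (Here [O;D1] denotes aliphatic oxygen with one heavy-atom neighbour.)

5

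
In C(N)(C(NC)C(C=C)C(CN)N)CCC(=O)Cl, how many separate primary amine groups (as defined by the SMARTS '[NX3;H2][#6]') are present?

3

[NX3;H2][#6] is the SMARTS for a primary amine: a trivalent nitrogen with two H attached to carbon.
The molecule carries 3 separate instances of a primary amino group (-NH2) meeting every constraint; each maps to a distinct set of atoms, giving 3 matches.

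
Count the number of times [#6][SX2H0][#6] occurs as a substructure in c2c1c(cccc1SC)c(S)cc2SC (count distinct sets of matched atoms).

[#6][SX2H0][#6] is the SMARTS for a thioether: an aliphatic sulfur bridging two carbons with no H on the sulfur.
The molecule carries 2 separate instances of a methylthio ether (-SCH3) meeting every constraint; each maps to a distinct set of atoms, giving 2 matches.

2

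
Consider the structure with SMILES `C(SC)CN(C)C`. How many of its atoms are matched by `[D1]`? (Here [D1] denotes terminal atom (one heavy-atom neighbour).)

3

The query [D1] means: atom with exactly one heavy-atom neighbour (degree 1).
Check the 7 heavy atoms by environment: 2× C (D2) → no; 1× N (D3) → no; 3× C (D1) → match; 1× S (D2) → no.
That gives 3 matching atoms.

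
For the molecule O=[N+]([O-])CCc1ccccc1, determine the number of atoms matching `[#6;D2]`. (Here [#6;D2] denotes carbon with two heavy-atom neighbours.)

7

The query [#6;D2] means: any carbon bonded to exactly two heavy atoms.
Check the 11 heavy atoms by environment: 2× C (D2) → match; 1× c (aromatic, D3) → no; 5× c (aromatic, D2) → match; 1× N (charge +1, D3) → no; 1× O (charge -1, D1) → no; 1× O (D1) → no.
Summing the matching environments: 2 + 5 = 7 matching atoms.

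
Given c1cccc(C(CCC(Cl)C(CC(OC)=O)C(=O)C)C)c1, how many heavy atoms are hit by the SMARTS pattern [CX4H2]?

The query [CX4H2] means: sp3 carbon (X4) with exactly two hydrogens.
Check the 21 heavy atoms by environment: 3× C (H2, X4) → match; 3× C (H1, X4) → no; 3× C (H3, X4) → no; 1× c (aromatic, H0, X3) → no; 5× c (aromatic, H1, X3) → no; 2× C (H0, X3) → no; 2× O (H0, X1) → no; 1× Cl (H0, X1) → no; 1× O (H0, X2) → no.
That gives 3 matching atoms.

3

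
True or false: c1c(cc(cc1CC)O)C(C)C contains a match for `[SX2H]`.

False

The pattern [SX2H] describes an aliphatic sulfur with two connections, one being H — a thiol.
The closest candidate here is a hydroxyl group (-OH), but it is an -OH, not an -SH. No other fragment satisfies the full query, so there is no match.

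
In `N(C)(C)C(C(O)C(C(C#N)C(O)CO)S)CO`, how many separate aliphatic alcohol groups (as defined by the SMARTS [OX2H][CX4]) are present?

4

[OX2H][CX4] is the SMARTS for an aliphatic alcohol: a hydroxyl oxygen bound to an sp3 (X4) carbon.
The molecule carries 4 separate instances of a hydroxyl group (-OH) meeting every constraint; each maps to a distinct set of atoms, giving 4 matches.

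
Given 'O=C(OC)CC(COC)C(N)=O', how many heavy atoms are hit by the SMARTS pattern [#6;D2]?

The query [#6;D2] means: any carbon bonded to exactly two heavy atoms.
Check the 12 heavy atoms by environment: 2× C (D2) → match; 3× C (D3) → no; 2× O (D1) → no; 1× N (D1) → no; 2× O (D2) → no; 2× C (D1) → no.
That gives 2 matching atoms.

2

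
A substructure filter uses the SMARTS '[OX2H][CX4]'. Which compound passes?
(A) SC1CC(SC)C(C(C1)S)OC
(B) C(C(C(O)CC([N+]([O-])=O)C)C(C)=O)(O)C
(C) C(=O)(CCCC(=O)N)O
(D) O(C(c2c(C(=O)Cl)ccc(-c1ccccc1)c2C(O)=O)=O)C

B

[OX2H][CX4] describes a hydroxyl oxygen bound to an sp3 (X4) carbon (an aliphatic alcohol).
(A) has a methoxy ether (-OCH3) but the oxygen has H0 (ether), not H1.
(B) contains a hydroxyl group (-OH), which satisfies every atom and bond constraint.
(C) has a carboxylic acid group (-C(=O)OH) but the -OH is on a CX3 carbonyl carbon, not a CX4 carbon.
(D) has a carboxylic acid group (-C(=O)OH) but the -OH is on a CX3 carbonyl carbon, not a CX4 carbon.
So the answer is (B).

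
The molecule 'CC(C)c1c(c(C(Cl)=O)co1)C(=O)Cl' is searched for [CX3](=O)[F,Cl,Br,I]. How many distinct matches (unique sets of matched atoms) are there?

[CX3](=O)[F,Cl,Br,I] is the SMARTS for an acyl halide: a carbonyl carbon bonded to a halogen.
The molecule carries 2 separate instances of an acyl chloride (-C(=O)Cl) meeting every constraint; each maps to a distinct set of atoms, giving 2 matches.

2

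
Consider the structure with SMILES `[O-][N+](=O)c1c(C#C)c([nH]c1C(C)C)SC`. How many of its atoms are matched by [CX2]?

2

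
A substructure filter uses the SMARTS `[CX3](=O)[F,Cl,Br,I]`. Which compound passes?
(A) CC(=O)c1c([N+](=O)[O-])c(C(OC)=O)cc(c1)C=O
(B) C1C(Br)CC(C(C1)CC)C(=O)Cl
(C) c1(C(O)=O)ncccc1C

B

[CX3](=O)[F,Cl,Br,I] describes a carbonyl carbon bonded to a halogen (an acyl halide).
(A) has a methyl-ester group (-C(=O)OCH3) but the carbonyl is bonded to -O-C, not to a halogen.
(B) contains an acyl chloride (-C(=O)Cl), which satisfies every atom and bond constraint.
(C) has a carboxylic acid group (-C(=O)OH) but the carbonyl is bonded to -OH, not to a halogen.
So the answer is (B).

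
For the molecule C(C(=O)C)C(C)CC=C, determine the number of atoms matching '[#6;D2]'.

The query [#6;D2] means: any carbon bonded to exactly two heavy atoms.
Check the 9 heavy atoms by environment: 3× C (D2) → match; 2× C (D3) → no; 1× O (D1) → no; 3× C (D1) → no.
That gives 3 matching atoms.

3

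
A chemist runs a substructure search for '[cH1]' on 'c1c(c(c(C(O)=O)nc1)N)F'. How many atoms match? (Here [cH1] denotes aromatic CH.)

2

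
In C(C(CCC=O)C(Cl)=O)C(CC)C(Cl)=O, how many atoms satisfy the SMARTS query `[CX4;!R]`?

7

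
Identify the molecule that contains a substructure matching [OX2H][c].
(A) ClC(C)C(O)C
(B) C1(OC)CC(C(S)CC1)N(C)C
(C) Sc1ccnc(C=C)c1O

C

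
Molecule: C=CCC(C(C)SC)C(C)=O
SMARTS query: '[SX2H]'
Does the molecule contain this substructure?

No

The pattern [SX2H] describes an aliphatic sulfur with two connections, one being H — a thiol.
The closest candidate here is a methylthio ether (-SCH3), but the sulfur has H0 (bonded to two carbons), not H1. No other fragment satisfies the full query, so there is no match.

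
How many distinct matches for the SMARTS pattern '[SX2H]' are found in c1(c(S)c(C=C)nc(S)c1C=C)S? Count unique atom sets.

[SX2H] is the SMARTS for a thiol: an aliphatic sulfur with two connections, one being H.
The molecule carries 3 separate instances of a thiol (-SH) meeting every constraint; each maps to a distinct set of atoms, giving 3 matches.

3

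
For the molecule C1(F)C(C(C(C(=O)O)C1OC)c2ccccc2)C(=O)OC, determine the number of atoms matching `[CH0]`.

Check the 21 heavy atoms by environment: 5× C (H1) → no; 2× C (H0) → match; 4× O (H0) → no; 1× O (H1) → no; 1× c (aromatic, H0) → no; 5× c (aromatic, H1) → no; 2× C (H3) → no; 1× F (H0) → no.
That gives 2 matching atoms.

2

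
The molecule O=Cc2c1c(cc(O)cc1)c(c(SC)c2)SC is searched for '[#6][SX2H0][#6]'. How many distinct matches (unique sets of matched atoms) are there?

[#6][SX2H0][#6] is the SMARTS for a thioether: an aliphatic sulfur bridging two carbons with no H on the sulfur.
The molecule carries 2 separate instances of a methylthio ether (-SCH3) meeting every constraint; each maps to a distinct set of atoms, giving 2 matches.

2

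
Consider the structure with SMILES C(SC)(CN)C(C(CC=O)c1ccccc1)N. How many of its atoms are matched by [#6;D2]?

8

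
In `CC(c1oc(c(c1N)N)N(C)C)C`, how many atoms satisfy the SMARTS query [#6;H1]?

1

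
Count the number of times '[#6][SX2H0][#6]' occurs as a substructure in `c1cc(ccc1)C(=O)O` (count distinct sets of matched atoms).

0

[#6][SX2H0][#6] is the SMARTS for a thioether: an aliphatic sulfur bridging two carbons with no H on the sulfur.
No fragment in the molecule satisfies every constraint, giving 0 matches.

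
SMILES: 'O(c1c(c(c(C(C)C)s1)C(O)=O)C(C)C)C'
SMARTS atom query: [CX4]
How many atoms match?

7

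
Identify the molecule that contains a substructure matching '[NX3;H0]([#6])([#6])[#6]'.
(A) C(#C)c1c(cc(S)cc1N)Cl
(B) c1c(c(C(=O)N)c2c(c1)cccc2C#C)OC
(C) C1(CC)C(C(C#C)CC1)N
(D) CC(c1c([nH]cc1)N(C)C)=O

D

[NX3;H0]([#6])([#6])[#6] describes a trivalent nitrogen with no H, bonded to three carbons (a tertiary amine).
(A) has a primary amino group (-NH2) but the nitrogen has H2, not H0 with three carbons.
(B) has a primary amide (-C(=O)NH2) but the amide nitrogen has H2 and only one carbon neighbour.
(C) has a primary amino group (-NH2) but the nitrogen has H2, not H0 with three carbons.
(D) contains a dimethylamino group (-N(CH3)2), which satisfies every atom and bond constraint.
So the answer is (D).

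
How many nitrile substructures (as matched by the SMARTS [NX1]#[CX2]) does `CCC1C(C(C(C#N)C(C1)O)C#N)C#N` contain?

[NX1]#[CX2] is the SMARTS for a nitrile: a nitrogen triple-bonded to a two-connected carbon.
The molecule carries 3 separate instances of a nitrile (-C#N) meeting every constraint; each maps to a distinct set of atoms, giving 3 matches.

3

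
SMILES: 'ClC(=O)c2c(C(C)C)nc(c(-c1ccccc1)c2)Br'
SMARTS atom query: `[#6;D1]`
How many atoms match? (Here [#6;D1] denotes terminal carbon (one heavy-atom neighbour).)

The query [#6;D1] means: carbon bonded to exactly one heavy atom.
Check the 19 heavy atoms by environment: 1× n (aromatic, D2) → no; 5× c (aromatic, D3) → no; 6× c (aromatic, D2) → no; 1× Br (D1) → no; 2× C (D3) → no; 2× C (D1) → match; 1× O (D1) → no; 1× Cl (D1) → no.
That gives 2 matching atoms.

2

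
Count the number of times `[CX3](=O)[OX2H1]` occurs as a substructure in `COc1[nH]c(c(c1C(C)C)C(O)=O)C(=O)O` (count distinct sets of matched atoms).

[CX3](=O)[OX2H1] is the SMARTS for a carboxylic acid: an sp2 carbon double-bonded to O and single-bonded to an -OH oxygen.
The molecule carries 2 separate instances of a carboxylic acid group (-C(=O)OH) meeting every constraint; each maps to a distinct set of atoms, giving 2 matches.

2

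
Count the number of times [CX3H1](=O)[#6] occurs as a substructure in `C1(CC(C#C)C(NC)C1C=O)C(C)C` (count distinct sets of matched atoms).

[CX3H1](=O)[#6] is the SMARTS for an aldehyde: an sp2 carbon with one H, double-bonded to O and single-bonded to carbon.
Exactly one fragment in the molecule meets all constraints, giving 1 match.

1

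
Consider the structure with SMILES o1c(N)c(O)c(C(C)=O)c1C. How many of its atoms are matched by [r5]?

5

The query [r5] means: r5 matches atoms in a five-membered ring.
Check the 11 heavy atoms by environment: 1× o (aromatic, in 5-ring) → match; 4× c (aromatic, in 5-ring) → match; 3× C (acyclic) → no; 2× O (acyclic) → no; 1× N (acyclic) → no.
Summing the matching environments: 1 + 4 = 5 matching atoms.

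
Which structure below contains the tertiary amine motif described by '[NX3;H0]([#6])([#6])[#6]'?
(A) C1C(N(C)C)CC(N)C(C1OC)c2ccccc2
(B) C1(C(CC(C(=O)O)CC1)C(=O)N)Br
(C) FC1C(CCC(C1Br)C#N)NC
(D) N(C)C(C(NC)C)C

A

[NX3;H0]([#6])([#6])[#6] describes a trivalent nitrogen with no H, bonded to three carbons (a tertiary amine).
(A) contains a dimethylamino group (-N(CH3)2), which satisfies every atom and bond constraint.
(B) has a primary amide (-C(=O)NH2) but the amide nitrogen has H2 and only one carbon neighbour.
(C) has an N-methylamino group (-NHCH3) but the nitrogen still has one H (H1), not H0.
(D) has an N-methylamino group (-NHCH3) but the nitrogen still has one H (H1), not H0.
So the answer is (A).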